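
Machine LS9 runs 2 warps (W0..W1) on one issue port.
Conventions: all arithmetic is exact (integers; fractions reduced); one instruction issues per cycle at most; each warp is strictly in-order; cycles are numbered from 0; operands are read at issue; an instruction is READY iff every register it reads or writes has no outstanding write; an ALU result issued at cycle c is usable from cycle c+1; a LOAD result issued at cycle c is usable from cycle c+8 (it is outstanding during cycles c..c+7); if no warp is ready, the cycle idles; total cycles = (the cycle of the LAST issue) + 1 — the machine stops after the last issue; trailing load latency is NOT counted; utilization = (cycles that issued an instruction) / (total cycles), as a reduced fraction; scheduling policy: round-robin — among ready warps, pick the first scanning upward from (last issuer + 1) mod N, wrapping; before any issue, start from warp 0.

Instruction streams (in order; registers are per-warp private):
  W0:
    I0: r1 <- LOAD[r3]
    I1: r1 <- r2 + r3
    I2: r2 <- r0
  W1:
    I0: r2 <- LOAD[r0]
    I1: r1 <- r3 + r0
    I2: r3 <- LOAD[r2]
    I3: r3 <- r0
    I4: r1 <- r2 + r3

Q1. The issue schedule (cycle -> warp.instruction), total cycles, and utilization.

cycle 0: W0.I0
cycle 1: W1.I0
cycle 2: W1.I1
cycle 3: idle
cycle 4: idle
cycle 5: idle
cycle 6: idle
cycle 7: idle
cycle 8: W0.I1
cycle 9: W1.I2
cycle 10: W0.I2
cycle 11: idle
cycle 12: idle
cycle 13: idle
cycle 14: idle
cycle 15: idle
cycle 16: idle
cycle 17: W1.I3
cycle 18: W1.I4

Answer: 19 cycles, utilization 8/19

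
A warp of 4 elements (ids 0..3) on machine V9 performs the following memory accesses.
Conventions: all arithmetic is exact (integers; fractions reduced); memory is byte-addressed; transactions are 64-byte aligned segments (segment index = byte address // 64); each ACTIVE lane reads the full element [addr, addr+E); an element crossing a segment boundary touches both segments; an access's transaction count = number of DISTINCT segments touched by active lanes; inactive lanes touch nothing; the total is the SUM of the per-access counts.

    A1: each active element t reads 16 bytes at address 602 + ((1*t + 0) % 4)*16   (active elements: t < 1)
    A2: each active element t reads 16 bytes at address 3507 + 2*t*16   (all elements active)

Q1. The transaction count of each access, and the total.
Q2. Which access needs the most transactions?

A1: 1 transaction
A2: 3 transactions

Answer: 1,3; total 4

Answer: A2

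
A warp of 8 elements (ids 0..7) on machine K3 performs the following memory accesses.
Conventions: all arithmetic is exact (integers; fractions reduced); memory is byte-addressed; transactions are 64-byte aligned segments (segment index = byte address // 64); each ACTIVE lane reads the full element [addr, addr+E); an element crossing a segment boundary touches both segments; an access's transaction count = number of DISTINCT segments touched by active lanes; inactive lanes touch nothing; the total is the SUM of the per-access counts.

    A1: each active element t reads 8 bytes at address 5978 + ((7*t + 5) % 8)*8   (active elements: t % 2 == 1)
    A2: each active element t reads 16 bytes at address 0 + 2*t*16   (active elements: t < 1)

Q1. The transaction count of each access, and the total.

A1: 2 transactions
A2: 1 transaction

Answer: 2,1; total 3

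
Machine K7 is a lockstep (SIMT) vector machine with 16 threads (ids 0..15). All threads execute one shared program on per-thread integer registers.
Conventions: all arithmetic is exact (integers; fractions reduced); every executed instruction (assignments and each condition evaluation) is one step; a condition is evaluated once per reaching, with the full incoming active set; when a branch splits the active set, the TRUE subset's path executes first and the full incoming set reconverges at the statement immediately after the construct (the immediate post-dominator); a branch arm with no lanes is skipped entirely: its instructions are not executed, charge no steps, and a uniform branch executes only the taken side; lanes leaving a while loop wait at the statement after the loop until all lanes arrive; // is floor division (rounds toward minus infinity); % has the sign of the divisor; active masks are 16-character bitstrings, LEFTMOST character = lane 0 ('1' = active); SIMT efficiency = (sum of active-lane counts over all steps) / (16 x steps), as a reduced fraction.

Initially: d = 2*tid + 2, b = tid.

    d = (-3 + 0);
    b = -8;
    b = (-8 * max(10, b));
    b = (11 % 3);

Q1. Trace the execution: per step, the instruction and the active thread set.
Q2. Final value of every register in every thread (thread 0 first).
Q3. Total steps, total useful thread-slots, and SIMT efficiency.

step 0: d <- (-3 + 0)                1111111111111111
step 1: b <- -8                      1111111111111111
step 2: b <- (-8 * max(10, b))       1111111111111111
step 3: b <- (11 % 3)                1111111111111111

Answer: 4 steps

d: -3,-3,-3,-3,-3,-3,-3,-3,-3,-3,-3,-3,-3,-3,-3,-3
b: 2,2,2,2,2,2,2,2,2,2,2,2,2,2,2,2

steps = 4; useful = 64; efficiency = 64/64 = 1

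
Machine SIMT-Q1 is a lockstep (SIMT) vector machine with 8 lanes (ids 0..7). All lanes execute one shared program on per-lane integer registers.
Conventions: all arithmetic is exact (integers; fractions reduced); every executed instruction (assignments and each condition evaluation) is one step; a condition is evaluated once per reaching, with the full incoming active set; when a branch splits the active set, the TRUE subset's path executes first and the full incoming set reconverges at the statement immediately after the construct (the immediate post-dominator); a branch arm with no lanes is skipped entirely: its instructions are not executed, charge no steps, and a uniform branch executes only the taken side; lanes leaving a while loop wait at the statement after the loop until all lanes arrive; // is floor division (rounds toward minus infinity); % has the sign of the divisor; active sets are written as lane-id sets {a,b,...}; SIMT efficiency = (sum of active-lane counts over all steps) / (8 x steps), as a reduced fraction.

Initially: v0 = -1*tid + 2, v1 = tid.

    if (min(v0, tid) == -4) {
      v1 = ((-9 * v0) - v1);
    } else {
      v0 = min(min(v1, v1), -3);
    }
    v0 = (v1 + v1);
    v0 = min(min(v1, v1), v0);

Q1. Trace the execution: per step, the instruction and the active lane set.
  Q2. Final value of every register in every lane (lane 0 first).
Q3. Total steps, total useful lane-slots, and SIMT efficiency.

step 0: eval (min(v0, tid) == -4)    {0,1,2,3,4,5,6,7}
step 1: v1 <- ((-9 * v0) - v1)       {6}
step 2: v0 <- min(min(v1, v1), -3)   {0,1,2,3,4,5,7}
step 3: v0 <- (v1 + v1)              {0,1,2,3,4,5,6,7}
step 4: v0 <- min(min(v1, v1), v0)   {0,1,2,3,4,5,6,7}

Answer: 5 steps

v0: 0,1,2,3,4,5,30,7
v1: 0,1,2,3,4,5,30,7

steps = 5; useful = 32; efficiency = 32/40 = 4/5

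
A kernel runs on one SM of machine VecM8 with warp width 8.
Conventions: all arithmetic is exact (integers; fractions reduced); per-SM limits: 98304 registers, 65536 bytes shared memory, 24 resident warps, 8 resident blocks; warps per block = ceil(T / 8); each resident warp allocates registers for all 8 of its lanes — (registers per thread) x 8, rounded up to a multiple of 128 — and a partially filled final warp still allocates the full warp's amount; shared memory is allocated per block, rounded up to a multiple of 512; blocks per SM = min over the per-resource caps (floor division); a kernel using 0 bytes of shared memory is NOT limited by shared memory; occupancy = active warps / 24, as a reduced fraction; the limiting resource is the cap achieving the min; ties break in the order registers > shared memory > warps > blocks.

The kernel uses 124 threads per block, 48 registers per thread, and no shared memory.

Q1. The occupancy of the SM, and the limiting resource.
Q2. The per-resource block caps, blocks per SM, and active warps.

Answer: occupancy 2/3, limited by warps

registers: 16 blocks
shared memory: no limit (kernel uses none)
warps: 1 block
blocks: 8 blocks

Answer: 1 block, 16 active warps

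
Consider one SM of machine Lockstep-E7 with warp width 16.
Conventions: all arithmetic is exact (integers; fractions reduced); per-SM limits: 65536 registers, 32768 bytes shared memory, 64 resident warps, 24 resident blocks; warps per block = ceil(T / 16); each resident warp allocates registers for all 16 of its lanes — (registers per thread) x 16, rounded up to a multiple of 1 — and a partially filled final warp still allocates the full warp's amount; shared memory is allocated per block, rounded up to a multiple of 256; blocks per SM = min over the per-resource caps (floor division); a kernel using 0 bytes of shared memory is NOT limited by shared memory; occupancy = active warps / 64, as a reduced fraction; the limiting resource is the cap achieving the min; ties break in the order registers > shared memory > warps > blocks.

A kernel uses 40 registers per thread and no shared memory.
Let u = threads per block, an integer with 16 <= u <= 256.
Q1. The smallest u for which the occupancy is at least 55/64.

Answer: u = 33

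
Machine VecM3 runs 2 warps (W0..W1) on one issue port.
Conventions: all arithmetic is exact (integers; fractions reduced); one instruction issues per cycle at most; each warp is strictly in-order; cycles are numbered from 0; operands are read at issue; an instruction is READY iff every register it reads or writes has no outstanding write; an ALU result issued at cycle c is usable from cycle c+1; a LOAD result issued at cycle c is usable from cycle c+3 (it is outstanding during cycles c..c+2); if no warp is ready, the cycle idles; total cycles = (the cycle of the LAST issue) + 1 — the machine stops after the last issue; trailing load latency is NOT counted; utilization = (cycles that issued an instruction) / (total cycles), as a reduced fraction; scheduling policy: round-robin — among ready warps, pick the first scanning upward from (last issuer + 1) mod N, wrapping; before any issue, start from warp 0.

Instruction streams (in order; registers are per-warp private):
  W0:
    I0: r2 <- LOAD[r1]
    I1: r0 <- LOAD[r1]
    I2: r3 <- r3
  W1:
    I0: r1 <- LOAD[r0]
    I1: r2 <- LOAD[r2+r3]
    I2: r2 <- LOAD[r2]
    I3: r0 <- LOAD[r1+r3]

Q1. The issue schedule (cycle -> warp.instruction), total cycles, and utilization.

cycle 0: W0.I0
cycle 1: W1.I0
cycle 2: W0.I1
cycle 3: W1.I1
cycle 4: W0.I2
cycle 5: idle
cycle 6: W1.I2
cycle 7: W1.I3

Answer: 8 cycles, utilization 7/8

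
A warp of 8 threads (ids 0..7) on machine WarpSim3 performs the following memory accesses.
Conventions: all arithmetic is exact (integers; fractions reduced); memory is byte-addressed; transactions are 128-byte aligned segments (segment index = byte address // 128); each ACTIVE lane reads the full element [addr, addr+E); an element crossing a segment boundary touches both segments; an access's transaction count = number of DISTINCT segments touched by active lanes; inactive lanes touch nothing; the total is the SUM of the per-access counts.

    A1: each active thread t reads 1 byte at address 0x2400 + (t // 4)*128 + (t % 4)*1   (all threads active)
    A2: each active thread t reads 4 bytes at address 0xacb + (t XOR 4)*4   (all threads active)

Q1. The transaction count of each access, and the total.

A1: 2 transactions
A2: 1 transaction

Answer: 2,1; total 3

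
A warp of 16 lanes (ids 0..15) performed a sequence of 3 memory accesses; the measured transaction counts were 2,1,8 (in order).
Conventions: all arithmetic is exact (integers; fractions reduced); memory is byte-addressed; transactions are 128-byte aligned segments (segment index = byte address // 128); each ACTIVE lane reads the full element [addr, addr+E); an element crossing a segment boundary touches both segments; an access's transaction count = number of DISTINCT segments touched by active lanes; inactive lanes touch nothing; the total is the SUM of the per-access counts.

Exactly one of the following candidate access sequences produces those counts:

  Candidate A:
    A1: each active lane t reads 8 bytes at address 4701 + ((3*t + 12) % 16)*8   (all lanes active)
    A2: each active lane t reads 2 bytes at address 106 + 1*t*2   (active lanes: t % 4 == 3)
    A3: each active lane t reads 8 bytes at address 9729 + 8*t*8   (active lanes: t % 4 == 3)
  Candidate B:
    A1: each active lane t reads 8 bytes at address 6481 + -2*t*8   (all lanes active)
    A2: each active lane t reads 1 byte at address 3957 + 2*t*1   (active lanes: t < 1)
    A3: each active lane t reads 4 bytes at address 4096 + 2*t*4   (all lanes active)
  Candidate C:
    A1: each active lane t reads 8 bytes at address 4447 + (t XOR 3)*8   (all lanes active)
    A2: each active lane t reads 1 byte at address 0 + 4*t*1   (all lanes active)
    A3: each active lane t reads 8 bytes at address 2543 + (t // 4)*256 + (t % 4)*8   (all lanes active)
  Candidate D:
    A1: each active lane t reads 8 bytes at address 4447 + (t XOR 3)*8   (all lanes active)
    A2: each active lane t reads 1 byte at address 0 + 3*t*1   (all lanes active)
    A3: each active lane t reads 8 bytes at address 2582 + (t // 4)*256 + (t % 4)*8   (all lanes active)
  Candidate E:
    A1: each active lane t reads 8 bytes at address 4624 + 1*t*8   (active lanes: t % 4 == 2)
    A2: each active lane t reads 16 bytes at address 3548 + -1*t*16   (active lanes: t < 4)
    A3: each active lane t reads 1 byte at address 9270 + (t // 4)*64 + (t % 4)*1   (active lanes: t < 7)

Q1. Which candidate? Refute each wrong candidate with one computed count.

A: A2 gives 2 transactions, not 1
B: A1 gives 3 transactions, not 2
D: A3 gives 4 transactions, not 8
E: A3 gives 1 transaction, not 8
C: all counts match (2,1,8)

Answer: C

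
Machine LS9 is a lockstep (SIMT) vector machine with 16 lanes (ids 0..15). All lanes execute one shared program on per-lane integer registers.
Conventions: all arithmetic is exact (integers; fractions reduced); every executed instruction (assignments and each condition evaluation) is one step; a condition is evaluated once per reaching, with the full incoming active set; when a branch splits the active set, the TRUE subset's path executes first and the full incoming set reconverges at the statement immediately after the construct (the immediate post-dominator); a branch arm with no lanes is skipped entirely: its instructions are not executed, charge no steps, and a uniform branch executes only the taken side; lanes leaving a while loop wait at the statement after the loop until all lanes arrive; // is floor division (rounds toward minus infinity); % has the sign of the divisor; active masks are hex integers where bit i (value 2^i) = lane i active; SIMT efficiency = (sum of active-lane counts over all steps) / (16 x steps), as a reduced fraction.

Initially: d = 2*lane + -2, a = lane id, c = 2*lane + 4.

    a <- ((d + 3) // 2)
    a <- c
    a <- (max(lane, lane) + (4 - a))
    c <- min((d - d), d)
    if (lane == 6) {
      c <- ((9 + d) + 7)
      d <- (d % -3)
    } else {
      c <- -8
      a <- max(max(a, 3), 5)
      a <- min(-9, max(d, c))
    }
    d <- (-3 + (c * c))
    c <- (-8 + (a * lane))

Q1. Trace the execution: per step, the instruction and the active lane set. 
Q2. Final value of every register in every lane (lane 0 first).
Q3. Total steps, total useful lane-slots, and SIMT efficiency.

step 0: a <- ((d + 3) // 2)          0xffff
step 1: a <- c                       0xffff
step 2: a <- (max(lane, lane) + (4 - a)) 0xffff
step 3: c <- min((d - d), d)         0xffff
step 4: eval (lane == 6)             0xffff
step 5: c <- ((9 + d) + 7)           0x0040
step 6: d <- (d % -3)                0x0040
step 7: c <- -8                      0xffbf
step 8: a <- max(max(a, 3), 5)       0xffbf
step 9: a <- min(-9, max(d, c))      0xffbf
step 10: d <- (-3 + (c * c))          0xffff
step 11: c <- (-8 + (a * lane))       0xffff

Answer: 12 steps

d: 61,61,61,61,61,61,673,61,61,61,61,61,61,61,61,61
a: -9,-9,-9,-9,-9,-9,-6,-9,-9,-9,-9,-9,-9,-9,-9,-9
c: -8,-17,-26,-35,-44,-53,-44,-71,-80,-89,-98,-107,-116,-125,-134,-143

steps = 12; useful = 159; efficiency = 159/192 = 53/64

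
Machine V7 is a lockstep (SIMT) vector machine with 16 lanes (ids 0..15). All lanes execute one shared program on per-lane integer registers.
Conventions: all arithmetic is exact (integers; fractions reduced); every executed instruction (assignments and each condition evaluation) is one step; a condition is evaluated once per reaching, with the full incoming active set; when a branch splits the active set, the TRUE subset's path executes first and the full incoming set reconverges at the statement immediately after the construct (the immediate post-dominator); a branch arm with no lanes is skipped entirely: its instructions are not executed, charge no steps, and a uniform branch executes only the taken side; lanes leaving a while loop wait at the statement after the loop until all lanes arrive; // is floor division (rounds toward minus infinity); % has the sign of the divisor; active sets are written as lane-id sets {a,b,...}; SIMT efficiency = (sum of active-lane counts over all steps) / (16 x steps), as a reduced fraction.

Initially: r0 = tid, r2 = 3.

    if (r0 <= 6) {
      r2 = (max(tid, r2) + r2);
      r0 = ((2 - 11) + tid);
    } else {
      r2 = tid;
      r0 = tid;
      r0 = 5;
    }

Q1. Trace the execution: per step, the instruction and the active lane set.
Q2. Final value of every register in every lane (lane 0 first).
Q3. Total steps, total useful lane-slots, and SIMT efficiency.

step 0: eval (r0 <= 6)               {0,1,2,3,4,5,6,7,8,9,10,11,12,13,14,15}
step 1: r2 <- (max(tid, r2) + r2)    {0,1,2,3,4,5,6}
step 2: r0 <- ((2 - 11) + tid)       {0,1,2,3,4,5,6}
step 3: r2 <- tid                    {7,8,9,10,11,12,13,14,15}
step 4: r0 <- tid                    {7,8,9,10,11,12,13,14,15}
step 5: r0 <- 5                      {7,8,9,10,11,12,13,14,15}

Answer: 6 steps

r0: -9,-8,-7,-6,-5,-4,-3,5,5,5,5,5,5,5,5,5
r2: 6,6,6,6,7,8,9,7,8,9,10,11,12,13,14,15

steps = 6; useful = 57; efficiency = 57/96 = 19/32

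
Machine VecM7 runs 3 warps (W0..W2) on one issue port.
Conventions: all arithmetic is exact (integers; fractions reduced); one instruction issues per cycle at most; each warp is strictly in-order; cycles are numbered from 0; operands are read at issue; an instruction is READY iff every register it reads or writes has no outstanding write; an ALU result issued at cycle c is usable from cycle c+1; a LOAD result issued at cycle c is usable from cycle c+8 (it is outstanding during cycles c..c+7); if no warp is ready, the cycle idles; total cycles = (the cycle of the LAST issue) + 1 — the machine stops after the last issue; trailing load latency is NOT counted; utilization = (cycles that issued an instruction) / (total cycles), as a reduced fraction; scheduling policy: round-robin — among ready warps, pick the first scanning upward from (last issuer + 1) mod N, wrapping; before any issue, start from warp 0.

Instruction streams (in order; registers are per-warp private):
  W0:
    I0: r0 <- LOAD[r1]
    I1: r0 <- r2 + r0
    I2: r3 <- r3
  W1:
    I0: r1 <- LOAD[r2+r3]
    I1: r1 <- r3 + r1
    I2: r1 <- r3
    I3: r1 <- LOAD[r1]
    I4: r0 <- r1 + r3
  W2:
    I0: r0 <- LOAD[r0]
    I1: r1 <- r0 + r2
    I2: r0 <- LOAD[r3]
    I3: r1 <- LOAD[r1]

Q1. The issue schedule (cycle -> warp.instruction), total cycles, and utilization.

cycle 0: W0.I0
cycle 1: W1.I0
cycle 2: W2.I0
cycle 3: idle
cycle 4: idle
cycle 5: idle
cycle 6: idle
cycle 7: idle
cycle 8: W0.I1
cycle 9: W1.I1
cycle 10: W2.I1
cycle 11: W0.I2
cycle 12: W1.I2
cycle 13: W2.I2
cycle 14: W1.I3
cycle 15: W2.I3
cycle 16: idle
cycle 17: idle
cycle 18: idle
cycle 19: idle
cycle 20: idle
cycle 21: idle
cycle 22: W1.I4

Answer: 23 cycles, utilization 12/23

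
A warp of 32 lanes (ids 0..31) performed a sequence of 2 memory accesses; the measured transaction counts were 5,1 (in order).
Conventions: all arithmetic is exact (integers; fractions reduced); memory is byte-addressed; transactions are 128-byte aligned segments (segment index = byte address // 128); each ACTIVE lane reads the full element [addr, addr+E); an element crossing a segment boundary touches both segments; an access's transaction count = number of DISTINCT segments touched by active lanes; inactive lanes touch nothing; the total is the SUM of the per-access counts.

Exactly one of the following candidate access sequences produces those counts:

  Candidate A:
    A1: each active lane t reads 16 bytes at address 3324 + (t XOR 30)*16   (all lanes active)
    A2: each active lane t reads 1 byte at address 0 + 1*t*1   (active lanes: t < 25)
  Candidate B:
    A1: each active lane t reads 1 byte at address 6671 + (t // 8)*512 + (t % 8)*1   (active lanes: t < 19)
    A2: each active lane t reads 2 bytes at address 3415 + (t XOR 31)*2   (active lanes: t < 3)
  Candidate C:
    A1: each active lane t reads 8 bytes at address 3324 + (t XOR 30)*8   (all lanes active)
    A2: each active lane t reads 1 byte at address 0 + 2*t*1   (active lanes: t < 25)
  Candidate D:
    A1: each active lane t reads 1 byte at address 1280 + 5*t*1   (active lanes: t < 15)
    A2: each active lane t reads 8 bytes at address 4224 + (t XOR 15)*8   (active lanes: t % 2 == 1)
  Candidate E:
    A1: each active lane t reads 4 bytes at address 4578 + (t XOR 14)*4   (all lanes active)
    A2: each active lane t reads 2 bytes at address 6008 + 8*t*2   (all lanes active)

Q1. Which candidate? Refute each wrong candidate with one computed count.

B: A1 gives 3 transactions, not 5
C: A1 gives 3 transactions, not 5
D: A1 gives 1 transaction, not 5
E: A1 gives 2 transactions, not 5
A: all counts match (5,1)

Answer: A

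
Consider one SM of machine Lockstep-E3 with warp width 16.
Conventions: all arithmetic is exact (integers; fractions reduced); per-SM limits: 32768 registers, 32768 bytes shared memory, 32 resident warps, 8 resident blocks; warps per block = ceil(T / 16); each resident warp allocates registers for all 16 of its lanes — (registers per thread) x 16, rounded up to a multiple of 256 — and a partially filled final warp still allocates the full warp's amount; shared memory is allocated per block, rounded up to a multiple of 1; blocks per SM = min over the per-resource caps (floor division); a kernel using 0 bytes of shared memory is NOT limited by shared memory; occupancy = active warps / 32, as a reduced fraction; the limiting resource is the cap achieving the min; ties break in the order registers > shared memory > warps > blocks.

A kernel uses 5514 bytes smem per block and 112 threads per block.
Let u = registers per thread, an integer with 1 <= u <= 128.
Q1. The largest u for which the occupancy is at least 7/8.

Answer: u = 64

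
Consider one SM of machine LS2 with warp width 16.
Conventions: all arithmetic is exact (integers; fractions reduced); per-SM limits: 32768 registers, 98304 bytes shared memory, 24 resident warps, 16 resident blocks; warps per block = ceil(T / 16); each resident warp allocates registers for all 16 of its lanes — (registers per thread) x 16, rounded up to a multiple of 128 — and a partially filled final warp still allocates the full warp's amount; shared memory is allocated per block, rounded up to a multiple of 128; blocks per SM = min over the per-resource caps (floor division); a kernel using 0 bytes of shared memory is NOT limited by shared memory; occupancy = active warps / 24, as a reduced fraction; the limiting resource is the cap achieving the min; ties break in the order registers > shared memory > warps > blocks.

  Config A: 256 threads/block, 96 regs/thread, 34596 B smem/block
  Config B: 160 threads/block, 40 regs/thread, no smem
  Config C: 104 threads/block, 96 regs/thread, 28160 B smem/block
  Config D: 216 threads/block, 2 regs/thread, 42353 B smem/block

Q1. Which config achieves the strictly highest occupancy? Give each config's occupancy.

occupancies: A 2/3, B 5/6, C 7/8, D 7/12

Answer: C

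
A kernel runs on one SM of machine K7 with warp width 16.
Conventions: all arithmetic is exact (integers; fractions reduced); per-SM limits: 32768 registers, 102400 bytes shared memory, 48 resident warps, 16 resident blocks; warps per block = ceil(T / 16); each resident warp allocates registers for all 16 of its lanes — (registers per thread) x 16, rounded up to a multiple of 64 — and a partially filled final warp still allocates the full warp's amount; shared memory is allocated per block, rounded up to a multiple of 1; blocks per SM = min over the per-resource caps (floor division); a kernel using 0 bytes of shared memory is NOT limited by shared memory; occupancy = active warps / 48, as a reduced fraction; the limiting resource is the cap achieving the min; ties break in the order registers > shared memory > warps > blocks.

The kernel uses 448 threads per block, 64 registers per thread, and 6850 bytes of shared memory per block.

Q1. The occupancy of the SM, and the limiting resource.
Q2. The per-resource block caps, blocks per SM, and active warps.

Answer: occupancy 7/12, limited by registers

registers: 1 block
shared memory: 14 blocks
warps: 1 block
blocks: 16 blocks

Answer: 1 block, 28 active warps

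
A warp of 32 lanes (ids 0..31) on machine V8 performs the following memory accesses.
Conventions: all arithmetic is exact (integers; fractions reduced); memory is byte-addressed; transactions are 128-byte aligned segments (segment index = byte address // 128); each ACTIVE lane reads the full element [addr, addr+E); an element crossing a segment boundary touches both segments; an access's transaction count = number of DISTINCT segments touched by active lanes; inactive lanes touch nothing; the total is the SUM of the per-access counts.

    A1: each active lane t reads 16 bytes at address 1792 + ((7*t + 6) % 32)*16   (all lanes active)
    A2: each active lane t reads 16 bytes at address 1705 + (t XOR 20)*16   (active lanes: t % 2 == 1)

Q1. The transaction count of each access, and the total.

A1: 4 transactions
A2: 5 transactions

Answer: 4,5; total 9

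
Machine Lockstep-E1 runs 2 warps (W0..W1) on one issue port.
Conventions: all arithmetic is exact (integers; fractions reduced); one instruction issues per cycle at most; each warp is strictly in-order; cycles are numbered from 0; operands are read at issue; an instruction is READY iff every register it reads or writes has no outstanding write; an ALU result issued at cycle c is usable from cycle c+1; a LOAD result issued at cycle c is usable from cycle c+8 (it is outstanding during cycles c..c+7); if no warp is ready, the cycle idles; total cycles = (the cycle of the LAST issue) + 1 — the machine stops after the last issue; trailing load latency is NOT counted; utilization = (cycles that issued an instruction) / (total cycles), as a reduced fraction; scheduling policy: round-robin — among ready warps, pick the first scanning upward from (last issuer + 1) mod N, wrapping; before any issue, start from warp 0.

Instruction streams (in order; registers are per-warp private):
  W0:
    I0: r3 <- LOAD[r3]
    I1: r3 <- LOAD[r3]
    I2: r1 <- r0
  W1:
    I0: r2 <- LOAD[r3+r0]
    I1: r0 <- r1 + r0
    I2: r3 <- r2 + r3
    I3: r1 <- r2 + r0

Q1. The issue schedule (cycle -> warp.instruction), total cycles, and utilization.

cycle 0: W0.I0
cycle 1: W1.I0
cycle 2: W1.I1
cycle 3: idle
cycle 4: idle
cycle 5: idle
cycle 6: idle
cycle 7: idle
cycle 8: W0.I1
cycle 9: W1.I2
cycle 10: W0.I2
cycle 11: W1.I3

Answer: 12 cycles, utilization 7/12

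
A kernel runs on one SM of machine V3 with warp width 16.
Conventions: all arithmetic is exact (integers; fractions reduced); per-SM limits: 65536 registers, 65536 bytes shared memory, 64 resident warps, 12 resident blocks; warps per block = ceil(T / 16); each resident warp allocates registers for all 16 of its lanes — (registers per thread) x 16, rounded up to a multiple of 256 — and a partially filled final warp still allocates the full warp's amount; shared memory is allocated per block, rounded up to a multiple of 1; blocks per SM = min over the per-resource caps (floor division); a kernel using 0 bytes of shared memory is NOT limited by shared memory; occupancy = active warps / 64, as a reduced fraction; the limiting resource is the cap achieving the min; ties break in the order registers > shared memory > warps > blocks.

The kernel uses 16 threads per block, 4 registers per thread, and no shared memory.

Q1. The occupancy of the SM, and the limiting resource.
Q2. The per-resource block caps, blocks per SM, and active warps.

Answer: occupancy 3/16, limited by blocks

registers: 256 blocks
shared memory: no limit (kernel uses none)
warps: 64 blocks
blocks: 12 blocks

Answer: 12 blocks, 12 active warps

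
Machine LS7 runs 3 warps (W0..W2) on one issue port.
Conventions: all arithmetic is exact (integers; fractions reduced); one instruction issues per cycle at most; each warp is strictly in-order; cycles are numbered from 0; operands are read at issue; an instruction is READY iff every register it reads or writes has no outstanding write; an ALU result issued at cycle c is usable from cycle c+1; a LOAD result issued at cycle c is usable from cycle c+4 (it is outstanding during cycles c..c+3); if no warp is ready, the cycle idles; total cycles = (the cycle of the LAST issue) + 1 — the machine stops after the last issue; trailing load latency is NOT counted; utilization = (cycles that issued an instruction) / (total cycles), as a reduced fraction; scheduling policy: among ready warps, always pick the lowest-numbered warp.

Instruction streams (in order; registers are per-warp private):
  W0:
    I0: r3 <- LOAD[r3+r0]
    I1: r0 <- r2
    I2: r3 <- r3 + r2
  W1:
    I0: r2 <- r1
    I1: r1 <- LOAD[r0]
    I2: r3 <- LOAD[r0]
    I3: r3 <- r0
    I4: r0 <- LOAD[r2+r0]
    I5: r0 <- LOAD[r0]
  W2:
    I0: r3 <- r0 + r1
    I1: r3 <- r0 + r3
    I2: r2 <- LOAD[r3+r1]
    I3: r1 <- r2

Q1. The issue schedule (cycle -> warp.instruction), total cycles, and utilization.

cycle 0: W0.I0
cycle 1: W0.I1
cycle 2: W1.I0
cycle 3: W1.I1
cycle 4: W0.I2
cycle 5: W1.I2
cycle 6: W2.I0
cycle 7: W2.I1
cycle 8: W2.I2
cycle 9: W1.I3
cycle 10: W1.I4
cycle 11: idle
cycle 12: W2.I3
cycle 13: idle
cycle 14: W1.I5

Answer: 15 cycles, utilization 13/15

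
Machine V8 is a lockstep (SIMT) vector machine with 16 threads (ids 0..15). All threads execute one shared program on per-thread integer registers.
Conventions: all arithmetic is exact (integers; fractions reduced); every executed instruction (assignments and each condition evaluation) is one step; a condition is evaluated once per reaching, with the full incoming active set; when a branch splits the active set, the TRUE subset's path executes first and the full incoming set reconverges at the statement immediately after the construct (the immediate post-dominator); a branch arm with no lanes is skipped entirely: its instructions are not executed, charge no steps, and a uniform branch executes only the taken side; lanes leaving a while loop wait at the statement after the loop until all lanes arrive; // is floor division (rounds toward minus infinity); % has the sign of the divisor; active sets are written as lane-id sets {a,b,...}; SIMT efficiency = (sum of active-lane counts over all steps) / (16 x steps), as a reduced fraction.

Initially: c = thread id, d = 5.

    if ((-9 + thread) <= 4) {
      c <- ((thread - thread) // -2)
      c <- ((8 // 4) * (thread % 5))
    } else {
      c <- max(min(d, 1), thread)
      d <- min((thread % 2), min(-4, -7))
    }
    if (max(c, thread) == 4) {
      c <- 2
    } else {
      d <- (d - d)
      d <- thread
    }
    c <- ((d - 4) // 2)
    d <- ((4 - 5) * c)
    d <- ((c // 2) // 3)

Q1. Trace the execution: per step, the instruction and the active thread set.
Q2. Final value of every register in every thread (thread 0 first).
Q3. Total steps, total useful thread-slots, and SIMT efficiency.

step 0: eval ((-9 + thread) <= 4)    {0,1,2,3,4,5,6,7,8,9,10,11,12,13,14,15}
step 1: c <- ((thread - thread) // -2) {0,1,2,3,4,5,6,7,8,9,10,11,12,13}
step 2: c <- ((8 // 4) * (thread % 5)) {0,1,2,3,4,5,6,7,8,9,10,11,12,13}
step 3: c <- max(min(d, 1), thread)  {14,15}
step 4: d <- min((thread % 2), min(-4, -7)) {14,15}
step 5: eval (max(c, thread) == 4)   {0,1,2,3,4,5,6,7,8,9,10,11,12,13,14,15}
step 6: c <- 2                       {2}
step 7: d <- (d - d)                 {0,1,3,4,5,6,7,8,9,10,11,12,13,14,15}
step 8: d <- thread                  {0,1,3,4,5,6,7,8,9,10,11,12,13,14,15}
step 9: c <- ((d - 4) // 2)          {0,1,2,3,4,5,6,7,8,9,10,11,12,13,14,15}
step 10: d <- ((4 - 5) * c)           {0,1,2,3,4,5,6,7,8,9,10,11,12,13,14,15}
step 11: d <- ((c // 2) // 3)         {0,1,2,3,4,5,6,7,8,9,10,11,12,13,14,15}

Answer: 12 steps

c: -2,-2,0,-1,0,0,1,1,2,2,3,3,4,4,5,5
d: -1,-1,0,-1,0,0,0,0,0,0,0,0,0,0,0,0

steps = 12; useful = 143; efficiency = 143/192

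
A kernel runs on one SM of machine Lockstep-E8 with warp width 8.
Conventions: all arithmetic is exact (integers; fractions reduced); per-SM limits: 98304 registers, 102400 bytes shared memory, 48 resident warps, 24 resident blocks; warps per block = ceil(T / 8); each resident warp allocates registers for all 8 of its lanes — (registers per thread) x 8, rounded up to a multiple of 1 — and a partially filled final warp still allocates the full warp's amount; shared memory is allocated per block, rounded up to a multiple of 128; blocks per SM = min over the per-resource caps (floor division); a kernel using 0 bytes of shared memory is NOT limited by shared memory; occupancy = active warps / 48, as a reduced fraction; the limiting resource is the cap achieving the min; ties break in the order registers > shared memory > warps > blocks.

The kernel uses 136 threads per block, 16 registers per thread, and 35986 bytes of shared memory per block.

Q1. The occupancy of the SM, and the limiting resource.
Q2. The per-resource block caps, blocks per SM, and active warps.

Answer: occupancy 17/24, limited by shared memory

registers: 45 blocks
shared memory: 2 blocks
warps: 2 blocks
blocks: 24 blocks

Answer: 2 blocks, 34 active warps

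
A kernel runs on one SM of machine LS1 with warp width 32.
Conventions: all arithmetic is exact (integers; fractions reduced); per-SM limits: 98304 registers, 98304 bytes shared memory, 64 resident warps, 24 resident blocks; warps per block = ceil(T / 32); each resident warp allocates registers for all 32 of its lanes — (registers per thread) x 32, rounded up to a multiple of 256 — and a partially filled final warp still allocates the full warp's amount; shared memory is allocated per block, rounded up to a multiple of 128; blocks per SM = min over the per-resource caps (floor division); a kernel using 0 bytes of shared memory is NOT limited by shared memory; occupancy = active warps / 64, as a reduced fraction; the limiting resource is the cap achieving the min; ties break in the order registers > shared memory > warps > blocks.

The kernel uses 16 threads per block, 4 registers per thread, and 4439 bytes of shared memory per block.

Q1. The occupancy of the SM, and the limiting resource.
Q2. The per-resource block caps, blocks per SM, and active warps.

Answer: occupancy 21/64, limited by shared memory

registers: 384 blocks
shared memory: 21 blocks
warps: 64 blocks
blocks: 24 blocks

Answer: 21 blocks, 21 active warps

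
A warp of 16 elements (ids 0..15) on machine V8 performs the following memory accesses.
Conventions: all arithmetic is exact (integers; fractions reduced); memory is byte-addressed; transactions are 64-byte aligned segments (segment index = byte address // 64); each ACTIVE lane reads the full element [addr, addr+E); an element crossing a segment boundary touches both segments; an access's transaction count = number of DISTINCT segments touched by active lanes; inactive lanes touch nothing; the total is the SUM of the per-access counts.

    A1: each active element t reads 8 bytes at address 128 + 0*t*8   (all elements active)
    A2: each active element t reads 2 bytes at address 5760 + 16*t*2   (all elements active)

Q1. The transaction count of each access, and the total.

A1: 1 transaction
A2: 8 transactions

Answer: 1,8; total 9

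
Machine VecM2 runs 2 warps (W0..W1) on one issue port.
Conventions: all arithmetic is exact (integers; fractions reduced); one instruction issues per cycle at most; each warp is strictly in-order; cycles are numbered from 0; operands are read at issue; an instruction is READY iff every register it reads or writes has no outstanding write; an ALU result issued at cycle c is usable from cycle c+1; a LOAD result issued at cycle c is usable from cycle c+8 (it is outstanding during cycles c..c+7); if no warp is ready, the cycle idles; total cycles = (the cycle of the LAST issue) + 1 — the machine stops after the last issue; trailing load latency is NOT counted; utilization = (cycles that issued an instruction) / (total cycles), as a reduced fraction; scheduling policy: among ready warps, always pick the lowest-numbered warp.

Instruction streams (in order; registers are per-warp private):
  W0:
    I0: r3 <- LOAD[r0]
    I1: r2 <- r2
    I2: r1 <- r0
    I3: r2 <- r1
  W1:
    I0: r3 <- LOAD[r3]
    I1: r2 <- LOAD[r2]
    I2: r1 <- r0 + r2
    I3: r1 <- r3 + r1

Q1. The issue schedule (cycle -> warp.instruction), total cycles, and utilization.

cycle 0: W0.I0
cycle 1: W0.I1
cycle 2: W0.I2
cycle 3: W0.I3
cycle 4: W1.I0
cycle 5: W1.I1
cycle 6: idle
cycle 7: idle
cycle 8: idle
cycle 9: idle
cycle 10: idle
cycle 11: idle
cycle 12: idle
cycle 13: W1.I2
cycle 14: W1.I3

Answer: 15 cycles, utilization 8/15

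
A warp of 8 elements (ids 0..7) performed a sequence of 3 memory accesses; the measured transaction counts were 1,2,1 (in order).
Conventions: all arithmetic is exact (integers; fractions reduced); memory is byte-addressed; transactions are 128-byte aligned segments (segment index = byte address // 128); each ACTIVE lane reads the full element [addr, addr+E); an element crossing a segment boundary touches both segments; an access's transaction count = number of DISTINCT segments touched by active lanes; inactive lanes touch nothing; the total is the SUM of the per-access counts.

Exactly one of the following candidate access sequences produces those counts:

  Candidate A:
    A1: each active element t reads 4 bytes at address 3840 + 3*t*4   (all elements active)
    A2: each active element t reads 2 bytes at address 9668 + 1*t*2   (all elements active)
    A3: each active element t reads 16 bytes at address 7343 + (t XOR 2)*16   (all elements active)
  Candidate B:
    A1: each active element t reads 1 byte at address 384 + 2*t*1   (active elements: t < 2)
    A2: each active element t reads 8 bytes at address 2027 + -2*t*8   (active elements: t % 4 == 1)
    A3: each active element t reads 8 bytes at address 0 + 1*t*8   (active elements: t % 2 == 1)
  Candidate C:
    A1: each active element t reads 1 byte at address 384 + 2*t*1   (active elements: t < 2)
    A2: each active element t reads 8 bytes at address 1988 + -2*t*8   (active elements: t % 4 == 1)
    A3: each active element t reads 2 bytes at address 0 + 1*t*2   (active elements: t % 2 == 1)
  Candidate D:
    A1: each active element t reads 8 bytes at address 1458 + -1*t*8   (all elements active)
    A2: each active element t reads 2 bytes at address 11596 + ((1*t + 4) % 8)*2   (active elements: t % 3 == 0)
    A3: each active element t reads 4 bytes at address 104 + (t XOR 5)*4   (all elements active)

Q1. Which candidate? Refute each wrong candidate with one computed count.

A: A2 gives 1 transaction, not 2
B: A2 gives 1 transaction, not 2
D: A1 gives 2 transactions, not 1
C: all counts match (1,2,1)

Answer: C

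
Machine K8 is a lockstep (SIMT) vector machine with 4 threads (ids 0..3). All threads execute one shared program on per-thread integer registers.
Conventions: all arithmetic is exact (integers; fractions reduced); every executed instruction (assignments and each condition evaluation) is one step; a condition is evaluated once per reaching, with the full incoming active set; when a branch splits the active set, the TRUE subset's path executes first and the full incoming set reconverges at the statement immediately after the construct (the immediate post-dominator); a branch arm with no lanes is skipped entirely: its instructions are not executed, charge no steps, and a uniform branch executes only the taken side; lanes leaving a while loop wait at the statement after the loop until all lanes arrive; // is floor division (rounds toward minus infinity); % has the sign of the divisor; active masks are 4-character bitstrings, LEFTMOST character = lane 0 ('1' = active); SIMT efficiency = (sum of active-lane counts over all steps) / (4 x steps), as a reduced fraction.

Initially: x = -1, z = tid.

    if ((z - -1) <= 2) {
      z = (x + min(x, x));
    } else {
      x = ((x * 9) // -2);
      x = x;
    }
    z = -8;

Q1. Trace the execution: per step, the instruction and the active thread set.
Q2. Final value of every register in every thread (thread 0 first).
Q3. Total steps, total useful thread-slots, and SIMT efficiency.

step 0: eval ((z - -1) <= 2)         1111
step 1: z <- (x + min(x, x))         1100
step 2: x <- ((x * 9) // -2)         0011
step 3: x <- x                       0011
step 4: z <- -8                      1111

Answer: 5 steps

x: -1,-1,4,4
z: -8,-8,-8,-8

steps = 5; useful = 14; efficiency = 14/20 = 7/10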